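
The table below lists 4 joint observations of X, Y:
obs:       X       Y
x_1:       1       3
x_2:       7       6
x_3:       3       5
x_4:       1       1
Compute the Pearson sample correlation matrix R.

Step 1 — column means:
  mean(X) = (1 + 7 + 3 + 1) / 4 = 12/4 = 3
  mean(Y) = (3 + 6 + 5 + 1) / 4 = 15/4 = 3.75

Step 2 — sample variances and covariances s[i,j] = (1/(n-1)) · Σ_k (x_{k,i} - mean_i) · (x_{k,j} - mean_j), with n-1 = 3:
  s[X,X] = ((-2)·(-2) + (4)·(4) + (0)·(0) + (-2)·(-2)) / 3 = 24/3 = 8
  s[X,Y] = ((-2)·(-0.75) + (4)·(2.25) + (0)·(1.25) + (-2)·(-2.75)) / 3 = 16/3 = 5.3333
  s[Y,Y] = ((-0.75)·(-0.75) + (2.25)·(2.25) + (1.25)·(1.25) + (-2.75)·(-2.75)) / 3 = 14.75/3 = 4.9167
  Sample standard deviations s_i = √(s[i,i]):
  s(X) = √(8) = 2.8284
  s(Y) = √(4.9167) = 2.2174

Step 3 — r_{ij} = s_{ij} / (s_i · s_j):
  r[X,X] = 1 (diagonal).
  r[X,Y] = 5.3333 / (2.8284 · 2.2174) = 5.3333 / 6.2716 = 0.8504
  r[Y,Y] = 1 (diagonal).

R is symmetric with unit diagonal. Assembling:

R = [[1, 0.8504],
 [0.8504, 1]]


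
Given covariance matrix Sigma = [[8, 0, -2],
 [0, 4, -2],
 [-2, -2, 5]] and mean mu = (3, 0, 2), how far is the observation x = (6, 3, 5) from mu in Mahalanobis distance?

Step 1 — centre the observation: (x - mu) = (3, 3, 3).

Step 2 — invert Sigma (cofactor / det for 3×3, or solve directly):
  Sigma^{-1} = [[0.1429, 0.0357, 0.0714],
 [0.0357, 0.3214, 0.1429],
 [0.0714, 0.1429, 0.2857]].

Step 3 — form the quadratic (x - mu)^T · Sigma^{-1} · (x - mu):
  Sigma^{-1} · (x - mu) = (0.75, 1.5, 1.5).
  (x - mu)^T · [Sigma^{-1} · (x - mu)] = (3)·(0.75) + (3)·(1.5) + (3)·(1.5) = 11.25.

Step 4 — take square root: d = √(11.25) ≈ 3.3541.

d(x, mu) = √(11.25) ≈ 3.3541


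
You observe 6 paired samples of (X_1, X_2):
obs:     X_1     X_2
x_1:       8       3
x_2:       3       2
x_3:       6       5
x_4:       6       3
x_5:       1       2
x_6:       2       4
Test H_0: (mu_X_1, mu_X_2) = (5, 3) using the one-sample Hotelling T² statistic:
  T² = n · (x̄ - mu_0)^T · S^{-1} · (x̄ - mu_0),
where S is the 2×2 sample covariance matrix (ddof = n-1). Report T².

Step 1 — sample mean vector:
  mean(X_1) = (8 + 3 + 6 + 6 + 1 + 2) / 6 = 26/6 = 4.3333
  mean(X_2) = (3 + 2 + 5 + 3 + 2 + 4) / 6 = 19/6 = 3.1667
  x̄ = (4.3333, 3.1667),  deviation x̄ - mu_0 = (4.3333, 3.1667) - (5, 3) = (-0.6667, 0.1667).

Step 2 — sample covariance matrix, S[i,j] = (1/(n-1)) · Σ_k (x_{k,i} - mean_i) · (x_{k,j} - mean_j), divisor n-1 = 5:
  S[X_1,X_1] = ((3.6667)·(3.6667) + (-1.3333)·(-1.3333) + (1.6667)·(1.6667) + (1.6667)·(1.6667) + (-3.3333)·(-3.3333) + (-2.3333)·(-2.3333)) / 5 = 37.3333/5 = 7.4667
  S[X_1,X_2] = ((3.6667)·(-0.1667) + (-1.3333)·(-1.1667) + (1.6667)·(1.8333) + (1.6667)·(-0.1667) + (-3.3333)·(-1.1667) + (-2.3333)·(0.8333)) / 5 = 5.6667/5 = 1.1333
  S[X_2,X_2] = ((-0.1667)·(-0.1667) + (-1.1667)·(-1.1667) + (1.8333)·(1.8333) + (-0.1667)·(-0.1667) + (-1.1667)·(-1.1667) + (0.8333)·(0.8333)) / 5 = 6.8333/5 = 1.3667
  S = [[7.4667, 1.1333],
 [1.1333, 1.3667]].

Step 3 — invert S. det(S) = 7.4667·1.3667 - (1.1333)² = 8.92.
  S^{-1} = (1/det) · [[d, -b], [-b, a]] = [[0.1532, -0.1271],
 [-0.1271, 0.8371]].

Step 4 — quadratic form (x̄ - mu_0)^T · S^{-1} · (x̄ - mu_0):
  S^{-1} · (x̄ - mu_0) = (-0.1233, 0.2242),
  (x̄ - mu_0)^T · [...] = (-0.6667)·(-0.1233) + (0.1667)·(0.2242) = 0.1196.

Step 5 — scale by n: T² = 6 · 0.1196 = 0.7175.

T² ≈ 0.7175


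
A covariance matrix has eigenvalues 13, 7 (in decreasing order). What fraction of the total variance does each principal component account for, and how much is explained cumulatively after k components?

Step 1 — total variance = trace(Sigma) = Σ λ_i = 13 + 7 = 20.

Step 2 — fraction explained by component i = λ_i / Σ λ:
  PC1: 13/20 = 0.65
  PC2: 7/20 = 0.35

Step 3 — cumulative fraction after k components = (λ_1 + ... + λ_k) / Σ λ:
  k = 1: 13/20 = 0.65
  k = 2: (13 + 7)/20 = 20/20 = 1

Summary (fraction, with percent):

explained: PC1 0.65 (65%), PC2 0.35 (35%);  cumulative: 0.65, 1


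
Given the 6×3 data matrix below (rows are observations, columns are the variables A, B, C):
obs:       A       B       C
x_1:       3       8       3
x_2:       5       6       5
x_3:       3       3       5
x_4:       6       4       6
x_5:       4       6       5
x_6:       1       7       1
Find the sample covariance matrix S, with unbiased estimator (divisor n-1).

Step 1 — column means:
  mean(A) = (3 + 5 + 3 + 6 + 4 + 1) / 6 = 22/6 = 3.6667
  mean(B) = (8 + 6 + 3 + 4 + 6 + 7) / 6 = 34/6 = 5.6667
  mean(C) = (3 + 5 + 5 + 6 + 5 + 1) / 6 = 25/6 = 4.1667

Step 2 — sample covariance S[i,j] = (1/(n-1)) · Σ_k (x_{k,i} - mean_i) · (x_{k,j} - mean_j), with n-1 = 5.
  S[A,A] = ((-0.6667)·(-0.6667) + (1.3333)·(1.3333) + (-0.6667)·(-0.6667) + (2.3333)·(2.3333) + (0.3333)·(0.3333) + (-2.6667)·(-2.6667)) / 5 = 15.3333/5 = 3.0667
  S[A,B] = ((-0.6667)·(2.3333) + (1.3333)·(0.3333) + (-0.6667)·(-2.6667) + (2.3333)·(-1.6667) + (0.3333)·(0.3333) + (-2.6667)·(1.3333)) / 5 = -6.6667/5 = -1.3333
  S[A,C] = ((-0.6667)·(-1.1667) + (1.3333)·(0.8333) + (-0.6667)·(0.8333) + (2.3333)·(1.8333) + (0.3333)·(0.8333) + (-2.6667)·(-3.1667)) / 5 = 14.3333/5 = 2.8667
  S[B,B] = ((2.3333)·(2.3333) + (0.3333)·(0.3333) + (-2.6667)·(-2.6667) + (-1.6667)·(-1.6667) + (0.3333)·(0.3333) + (1.3333)·(1.3333)) / 5 = 17.3333/5 = 3.4667
  S[B,C] = ((2.3333)·(-1.1667) + (0.3333)·(0.8333) + (-2.6667)·(0.8333) + (-1.6667)·(1.8333) + (0.3333)·(0.8333) + (1.3333)·(-3.1667)) / 5 = -11.6667/5 = -2.3333
  S[C,C] = ((-1.1667)·(-1.1667) + (0.8333)·(0.8333) + (0.8333)·(0.8333) + (1.8333)·(1.8333) + (0.8333)·(0.8333) + (-3.1667)·(-3.1667)) / 5 = 16.8333/5 = 3.3667

S is symmetric (S[j,i] = S[i,j]). Assembling:

S = [[3.0667, -1.3333, 2.8667],
 [-1.3333, 3.4667, -2.3333],
 [2.8667, -2.3333, 3.3667]]


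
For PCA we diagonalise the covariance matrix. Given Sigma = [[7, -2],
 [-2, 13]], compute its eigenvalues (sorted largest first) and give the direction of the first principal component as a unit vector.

Step 1 — characteristic polynomial of 2×2 Sigma:
  det(Sigma - λI) = λ² - trace · λ + det = 0.
  trace = 7 + 13 = 20, det = 7·13 - (-2)² = 87.
Step 2 — discriminant:
  Δ = trace² - 4·det = 400 - 348 = 52.
Step 3 — eigenvalues:
  λ = (trace ± √Δ)/2 = (20 ± 7.2111)/2,
  λ_1 = 13.6056,  λ_2 = 6.3944.

Step 4 — unit eigenvector for λ_1: solve (Sigma - λ_1 I)v = 0. First row:
  (7 - 13.6056)·v_x + (-2)·v_y = 0, i.e. (-6.6056)·v_x + (-2)·v_y = 0,
  so v ∝ (b, λ_1 - a) = (-2, 6.6056); multiply by -1 so the first entry is positive: u = (2, -6.6056).
  ||u|| = √((2)² + (-6.6056)²) = √(47.6333) ≈ 6.9017,
  v_1 = u/||u|| ≈ (0.2898, -0.9571) (||v_1|| = 1).

λ_1 = 13.6056,  λ_2 = 6.3944;  v_1 ≈ (0.2898, -0.9571)


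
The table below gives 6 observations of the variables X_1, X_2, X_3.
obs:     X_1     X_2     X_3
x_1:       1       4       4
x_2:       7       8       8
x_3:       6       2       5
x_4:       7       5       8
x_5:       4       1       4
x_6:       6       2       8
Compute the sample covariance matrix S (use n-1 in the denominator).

Step 1 — column means:
  mean(X_1) = (1 + 7 + 6 + 7 + 4 + 6) / 6 = 31/6 = 5.1667
  mean(X_2) = (4 + 8 + 2 + 5 + 1 + 2) / 6 = 22/6 = 3.6667
  mean(X_3) = (4 + 8 + 5 + 8 + 4 + 8) / 6 = 37/6 = 6.1667

Step 2 — sample covariance S[i,j] = (1/(n-1)) · Σ_k (x_{k,i} - mean_i) · (x_{k,j} - mean_j), with n-1 = 5.
  S[X_1,X_1] = ((-4.1667)·(-4.1667) + (1.8333)·(1.8333) + (0.8333)·(0.8333) + (1.8333)·(1.8333) + (-1.1667)·(-1.1667) + (0.8333)·(0.8333)) / 5 = 26.8333/5 = 5.3667
  S[X_1,X_2] = ((-4.1667)·(0.3333) + (1.8333)·(4.3333) + (0.8333)·(-1.6667) + (1.8333)·(1.3333) + (-1.1667)·(-2.6667) + (0.8333)·(-1.6667)) / 5 = 9.3333/5 = 1.8667
  S[X_1,X_3] = ((-4.1667)·(-2.1667) + (1.8333)·(1.8333) + (0.8333)·(-1.1667) + (1.8333)·(1.8333) + (-1.1667)·(-2.1667) + (0.8333)·(1.8333)) / 5 = 18.8333/5 = 3.7667
  S[X_2,X_2] = ((0.3333)·(0.3333) + (4.3333)·(4.3333) + (-1.6667)·(-1.6667) + (1.3333)·(1.3333) + (-2.6667)·(-2.6667) + (-1.6667)·(-1.6667)) / 5 = 33.3333/5 = 6.6667
  S[X_2,X_3] = ((0.3333)·(-2.1667) + (4.3333)·(1.8333) + (-1.6667)·(-1.1667) + (1.3333)·(1.8333) + (-2.6667)·(-2.1667) + (-1.6667)·(1.8333)) / 5 = 14.3333/5 = 2.8667
  S[X_3,X_3] = ((-2.1667)·(-2.1667) + (1.8333)·(1.8333) + (-1.1667)·(-1.1667) + (1.8333)·(1.8333) + (-2.1667)·(-2.1667) + (1.8333)·(1.8333)) / 5 = 20.8333/5 = 4.1667

S is symmetric (S[j,i] = S[i,j]). Assembling:

S = [[5.3667, 1.8667, 3.7667],
 [1.8667, 6.6667, 2.8667],
 [3.7667, 2.8667, 4.1667]]


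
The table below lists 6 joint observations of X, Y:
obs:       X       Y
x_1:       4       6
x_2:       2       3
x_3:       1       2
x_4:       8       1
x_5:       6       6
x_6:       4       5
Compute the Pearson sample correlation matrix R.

Step 1 — column means:
  mean(X) = (4 + 2 + 1 + 8 + 6 + 4) / 6 = 25/6 = 4.1667
  mean(Y) = (6 + 3 + 2 + 1 + 6 + 5) / 6 = 23/6 = 3.8333

Step 2 — sample variances and covariances s[i,j] = (1/(n-1)) · Σ_k (x_{k,i} - mean_i) · (x_{k,j} - mean_j), with n-1 = 5:
  s[X,X] = ((-0.1667)·(-0.1667) + (-2.1667)·(-2.1667) + (-3.1667)·(-3.1667) + (3.8333)·(3.8333) + (1.8333)·(1.8333) + (-0.1667)·(-0.1667)) / 5 = 32.8333/5 = 6.5667
  s[X,Y] = ((-0.1667)·(2.1667) + (-2.1667)·(-0.8333) + (-3.1667)·(-1.8333) + (3.8333)·(-2.8333) + (1.8333)·(2.1667) + (-0.1667)·(1.1667)) / 5 = 0.1667/5 = 0.0333
  s[Y,Y] = ((2.1667)·(2.1667) + (-0.8333)·(-0.8333) + (-1.8333)·(-1.8333) + (-2.8333)·(-2.8333) + (2.1667)·(2.1667) + (1.1667)·(1.1667)) / 5 = 22.8333/5 = 4.5667
  Sample standard deviations s_i = √(s[i,i]):
  s(X) = √(6.5667) = 2.5626
  s(Y) = √(4.5667) = 2.137

Step 3 — r_{ij} = s_{ij} / (s_i · s_j):
  r[X,X] = 1 (diagonal).
  r[X,Y] = 0.0333 / (2.5626 · 2.137) = 0.0333 / 5.4761 = 0.0061
  r[Y,Y] = 1 (diagonal).

R is symmetric with unit diagonal. Assembling:

R = [[1, 0.0061],
 [0.0061, 1]]


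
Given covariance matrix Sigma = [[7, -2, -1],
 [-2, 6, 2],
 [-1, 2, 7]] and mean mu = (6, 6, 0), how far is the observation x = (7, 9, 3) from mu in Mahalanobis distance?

Step 1 — centre the observation: (x - mu) = (1, 3, 3).

Step 2 — invert Sigma (cofactor / det for 3×3, or solve directly):
  Sigma^{-1} = [[0.1583, 0.05, 0.0083],
 [0.05, 0.2, -0.05],
 [0.0083, -0.05, 0.1583]].

Step 3 — form the quadratic (x - mu)^T · Sigma^{-1} · (x - mu):
  Sigma^{-1} · (x - mu) = (0.3333, 0.5, 0.3333).
  (x - mu)^T · [Sigma^{-1} · (x - mu)] = (1)·(0.3333) + (3)·(0.5) + (3)·(0.3333) = 2.8333.

Step 4 — take square root: d = √(2.8333) ≈ 1.6833.

d(x, mu) = √(2.8333) ≈ 1.6833


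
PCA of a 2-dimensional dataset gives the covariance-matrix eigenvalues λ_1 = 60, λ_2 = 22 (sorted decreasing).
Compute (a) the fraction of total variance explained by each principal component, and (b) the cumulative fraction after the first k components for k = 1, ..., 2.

Step 1 — total variance = trace(Sigma) = Σ λ_i = 60 + 22 = 82.

Step 2 — fraction explained by component i = λ_i / Σ λ:
  PC1: 60/82 = 0.7317
  PC2: 22/82 = 0.2683

Step 3 — cumulative fraction after k components = (λ_1 + ... + λ_k) / Σ λ:
  k = 1: 60/82 = 0.7317
  k = 2: (60 + 22)/82 = 82/82 = 1

Summary (fraction, with percent):

explained: PC1 0.7317 (73.17%), PC2 0.2683 (26.83%);  cumulative: 0.7317, 1


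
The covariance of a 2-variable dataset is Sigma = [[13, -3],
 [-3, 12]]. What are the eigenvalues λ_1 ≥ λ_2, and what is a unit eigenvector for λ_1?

Step 1 — characteristic polynomial of 2×2 Sigma:
  det(Sigma - λI) = λ² - trace · λ + det = 0.
  trace = 13 + 12 = 25, det = 13·12 - (-3)² = 147.
Step 2 — discriminant:
  Δ = trace² - 4·det = 625 - 588 = 37.
Step 3 — eigenvalues:
  λ = (trace ± √Δ)/2 = (25 ± 6.0828)/2,
  λ_1 = 15.5414,  λ_2 = 9.4586.

Step 4 — unit eigenvector for λ_1: solve (Sigma - λ_1 I)v = 0. First row:
  (13 - 15.5414)·v_x + (-3)·v_y = 0, i.e. (-2.5414)·v_x + (-3)·v_y = 0,
  so v ∝ (b, λ_1 - a) = (-3, 2.5414); multiply by -1 so the first entry is positive: u = (3, -2.5414).
  ||u|| = √((3)² + (-2.5414)²) = √(15.4586) ≈ 3.9317,
  v_1 = u/||u|| ≈ (0.763, -0.6464) (||v_1|| = 1).

λ_1 = 15.5414,  λ_2 = 9.4586;  v_1 ≈ (0.763, -0.6464)


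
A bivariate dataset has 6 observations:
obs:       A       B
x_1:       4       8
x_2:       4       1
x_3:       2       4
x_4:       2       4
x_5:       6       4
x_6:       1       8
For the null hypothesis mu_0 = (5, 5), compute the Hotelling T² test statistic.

Step 1 — sample mean vector:
  mean(A) = (4 + 4 + 2 + 2 + 6 + 1) / 6 = 19/6 = 3.1667
  mean(B) = (8 + 1 + 4 + 4 + 4 + 8) / 6 = 29/6 = 4.8333
  x̄ = (3.1667, 4.8333),  deviation x̄ - mu_0 = (3.1667, 4.8333) - (5, 5) = (-1.8333, -0.1667).

Step 2 — sample covariance matrix, S[i,j] = (1/(n-1)) · Σ_k (x_{k,i} - mean_i) · (x_{k,j} - mean_j), divisor n-1 = 5:
  S[A,A] = ((0.8333)·(0.8333) + (0.8333)·(0.8333) + (-1.1667)·(-1.1667) + (-1.1667)·(-1.1667) + (2.8333)·(2.8333) + (-2.1667)·(-2.1667)) / 5 = 16.8333/5 = 3.3667
  S[A,B] = ((0.8333)·(3.1667) + (0.8333)·(-3.8333) + (-1.1667)·(-0.8333) + (-1.1667)·(-0.8333) + (2.8333)·(-0.8333) + (-2.1667)·(3.1667)) / 5 = -7.8333/5 = -1.5667
  S[B,B] = ((3.1667)·(3.1667) + (-3.8333)·(-3.8333) + (-0.8333)·(-0.8333) + (-0.8333)·(-0.8333) + (-0.8333)·(-0.8333) + (3.1667)·(3.1667)) / 5 = 36.8333/5 = 7.3667
  S = [[3.3667, -1.5667],
 [-1.5667, 7.3667]].

Step 3 — invert S. det(S) = 3.3667·7.3667 - (-1.5667)² = 22.3467.
  S^{-1} = (1/det) · [[d, -b], [-b, a]] = [[0.3297, 0.0701],
 [0.0701, 0.1507]].

Step 4 — quadratic form (x̄ - mu_0)^T · S^{-1} · (x̄ - mu_0):
  S^{-1} · (x̄ - mu_0) = (-0.6161, -0.1536),
  (x̄ - mu_0)^T · [...] = (-1.8333)·(-0.6161) + (-0.1667)·(-0.1536) = 1.155.

Step 5 — scale by n: T² = 6 · 1.155 = 6.9302.

T² ≈ 6.9302


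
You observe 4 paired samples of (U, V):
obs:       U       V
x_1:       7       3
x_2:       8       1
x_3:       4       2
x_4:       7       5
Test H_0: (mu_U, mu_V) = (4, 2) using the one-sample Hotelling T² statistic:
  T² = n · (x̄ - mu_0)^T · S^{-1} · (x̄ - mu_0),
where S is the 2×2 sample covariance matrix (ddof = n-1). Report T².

Step 1 — sample mean vector:
  mean(U) = (7 + 8 + 4 + 7) / 4 = 26/4 = 6.5
  mean(V) = (3 + 1 + 2 + 5) / 4 = 11/4 = 2.75
  x̄ = (6.5, 2.75),  deviation x̄ - mu_0 = (6.5, 2.75) - (4, 2) = (2.5, 0.75).

Step 2 — sample covariance matrix, S[i,j] = (1/(n-1)) · Σ_k (x_{k,i} - mean_i) · (x_{k,j} - mean_j), divisor n-1 = 3:
  S[U,U] = ((0.5)·(0.5) + (1.5)·(1.5) + (-2.5)·(-2.5) + (0.5)·(0.5)) / 3 = 9/3 = 3
  S[U,V] = ((0.5)·(0.25) + (1.5)·(-1.75) + (-2.5)·(-0.75) + (0.5)·(2.25)) / 3 = 0.5/3 = 0.1667
  S[V,V] = ((0.25)·(0.25) + (-1.75)·(-1.75) + (-0.75)·(-0.75) + (2.25)·(2.25)) / 3 = 8.75/3 = 2.9167
  S = [[3, 0.1667],
 [0.1667, 2.9167]].

Step 3 — invert S. det(S) = 3·2.9167 - (0.1667)² = 8.7222.
  S^{-1} = (1/det) · [[d, -b], [-b, a]] = [[0.3344, -0.0191],
 [-0.0191, 0.3439]].

Step 4 — quadratic form (x̄ - mu_0)^T · S^{-1} · (x̄ - mu_0):
  S^{-1} · (x̄ - mu_0) = (0.8217, 0.2102),
  (x̄ - mu_0)^T · [...] = (2.5)·(0.8217) + (0.75)·(0.2102) = 2.2118.

Step 5 — scale by n: T² = 4 · 2.2118 = 8.8471.

T² ≈ 8.8471


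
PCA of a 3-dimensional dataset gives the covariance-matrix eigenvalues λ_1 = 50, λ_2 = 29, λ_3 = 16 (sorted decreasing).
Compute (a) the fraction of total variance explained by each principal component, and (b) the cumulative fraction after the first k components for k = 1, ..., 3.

Step 1 — total variance = trace(Sigma) = Σ λ_i = 50 + 29 + 16 = 95.

Step 2 — fraction explained by component i = λ_i / Σ λ:
  PC1: 50/95 = 0.5263
  PC2: 29/95 = 0.3053
  PC3: 16/95 = 0.1684

Step 3 — cumulative fraction after k components = (λ_1 + ... + λ_k) / Σ λ:
  k = 1: 50/95 = 0.5263
  k = 2: (50 + 29)/95 = 79/95 = 0.8316
  k = 3: (50 + 29 + 16)/95 = 95/95 = 1

Summary (fraction, with percent):

explained: PC1 0.5263 (52.63%), PC2 0.3053 (30.53%), PC3 0.1684 (16.84%);  cumulative: 0.5263, 0.8316, 1


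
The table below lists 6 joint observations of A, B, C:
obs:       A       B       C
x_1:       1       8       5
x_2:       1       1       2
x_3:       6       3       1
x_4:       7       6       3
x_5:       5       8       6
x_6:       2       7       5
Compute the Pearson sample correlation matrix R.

Step 1 — column means:
  mean(A) = (1 + 1 + 6 + 7 + 5 + 2) / 6 = 22/6 = 3.6667
  mean(B) = (8 + 1 + 3 + 6 + 8 + 7) / 6 = 33/6 = 5.5
  mean(C) = (5 + 2 + 1 + 3 + 6 + 5) / 6 = 22/6 = 3.6667

Step 2 — sample variances and covariances s[i,j] = (1/(n-1)) · Σ_k (x_{k,i} - mean_i) · (x_{k,j} - mean_j), with n-1 = 5:
  s[A,A] = ((-2.6667)·(-2.6667) + (-2.6667)·(-2.6667) + (2.3333)·(2.3333) + (3.3333)·(3.3333) + (1.3333)·(1.3333) + (-1.6667)·(-1.6667)) / 5 = 35.3333/5 = 7.0667
  s[A,B] = ((-2.6667)·(2.5) + (-2.6667)·(-4.5) + (2.3333)·(-2.5) + (3.3333)·(0.5) + (1.3333)·(2.5) + (-1.6667)·(1.5)) / 5 = 2/5 = 0.4
  s[A,C] = ((-2.6667)·(1.3333) + (-2.6667)·(-1.6667) + (2.3333)·(-2.6667) + (3.3333)·(-0.6667) + (1.3333)·(2.3333) + (-1.6667)·(1.3333)) / 5 = -6.6667/5 = -1.3333
  s[B,B] = ((2.5)·(2.5) + (-4.5)·(-4.5) + (-2.5)·(-2.5) + (0.5)·(0.5) + (2.5)·(2.5) + (1.5)·(1.5)) / 5 = 41.5/5 = 8.3
  s[B,C] = ((2.5)·(1.3333) + (-4.5)·(-1.6667) + (-2.5)·(-2.6667) + (0.5)·(-0.6667) + (2.5)·(2.3333) + (1.5)·(1.3333)) / 5 = 25/5 = 5
  s[C,C] = ((1.3333)·(1.3333) + (-1.6667)·(-1.6667) + (-2.6667)·(-2.6667) + (-0.6667)·(-0.6667) + (2.3333)·(2.3333) + (1.3333)·(1.3333)) / 5 = 19.3333/5 = 3.8667
  Sample standard deviations s_i = √(s[i,i]):
  s(A) = √(7.0667) = 2.6583
  s(B) = √(8.3) = 2.881
  s(C) = √(3.8667) = 1.9664

Step 3 — r_{ij} = s_{ij} / (s_i · s_j):
  r[A,A] = 1 (diagonal).
  r[A,B] = 0.4 / (2.6583 · 2.881) = 0.4 / 7.6585 = 0.0522
  r[A,C] = -1.3333 / (2.6583 · 1.9664) = -1.3333 / 5.2273 = -0.2551
  r[B,B] = 1 (diagonal).
  r[B,C] = 5 / (2.881 · 1.9664) = 5 / 5.6651 = 0.8826
  r[C,C] = 1 (diagonal).

R is symmetric with unit diagonal. Assembling:

R = [[1, 0.0522, -0.2551],
 [0.0522, 1, 0.8826],
 [-0.2551, 0.8826, 1]]


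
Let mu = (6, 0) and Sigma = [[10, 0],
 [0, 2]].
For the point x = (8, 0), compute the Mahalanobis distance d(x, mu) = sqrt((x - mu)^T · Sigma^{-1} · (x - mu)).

Step 1 — centre the observation: (x - mu) = (2, 0).

Step 2 — invert Sigma. det(Sigma) = 10·2 - (0)² = 20.
  Sigma^{-1} = (1/det) · [[d, -b], [-b, a]] = [[0.1, 0],
 [0, 0.5]].

Step 3 — form the quadratic (x - mu)^T · Sigma^{-1} · (x - mu):
  Sigma^{-1} · (x - mu) = (0.2, 0).
  (x - mu)^T · [Sigma^{-1} · (x - mu)] = (2)·(0.2) + (0)·(0) = 0.4.

Step 4 — take square root: d = √(0.4) ≈ 0.6325.

d(x, mu) = √(0.4) ≈ 0.6325


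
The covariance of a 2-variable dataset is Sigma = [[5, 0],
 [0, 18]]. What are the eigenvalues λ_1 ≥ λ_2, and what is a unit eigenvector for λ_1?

Step 1 — characteristic polynomial of 2×2 Sigma:
  det(Sigma - λI) = λ² - trace · λ + det = 0.
  trace = 5 + 18 = 23, det = 5·18 - (0)² = 90.
Step 2 — discriminant:
  Δ = trace² - 4·det = 529 - 360 = 169.
Step 3 — eigenvalues:
  λ = (trace ± √Δ)/2 = (23 ± 13)/2,
  λ_1 = 18,  λ_2 = 5.

Step 4 — unit eigenvector for λ_1: Sigma is diagonal, so its eigenvectors are the coordinate axes. λ_1 = 18 is the diagonal entry on the second coordinate axis, hence
  v_1 = (0, 1) (||v_1|| = 1).

λ_1 = 18,  λ_2 = 5;  v_1 ≈ (0, 1)


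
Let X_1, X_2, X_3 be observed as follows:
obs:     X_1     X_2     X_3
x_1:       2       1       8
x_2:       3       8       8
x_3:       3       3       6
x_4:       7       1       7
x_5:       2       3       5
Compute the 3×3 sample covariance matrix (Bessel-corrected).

Step 1 — column means:
  mean(X_1) = (2 + 3 + 3 + 7 + 2) / 5 = 17/5 = 3.4
  mean(X_2) = (1 + 8 + 3 + 1 + 3) / 5 = 16/5 = 3.2
  mean(X_3) = (8 + 8 + 6 + 7 + 5) / 5 = 34/5 = 6.8

Step 2 — sample covariance S[i,j] = (1/(n-1)) · Σ_k (x_{k,i} - mean_i) · (x_{k,j} - mean_j), with n-1 = 4.
  S[X_1,X_1] = ((-1.4)·(-1.4) + (-0.4)·(-0.4) + (-0.4)·(-0.4) + (3.6)·(3.6) + (-1.4)·(-1.4)) / 4 = 17.2/4 = 4.3
  S[X_1,X_2] = ((-1.4)·(-2.2) + (-0.4)·(4.8) + (-0.4)·(-0.2) + (3.6)·(-2.2) + (-1.4)·(-0.2)) / 4 = -6.4/4 = -1.6
  S[X_1,X_3] = ((-1.4)·(1.2) + (-0.4)·(1.2) + (-0.4)·(-0.8) + (3.6)·(0.2) + (-1.4)·(-1.8)) / 4 = 1.4/4 = 0.35
  S[X_2,X_2] = ((-2.2)·(-2.2) + (4.8)·(4.8) + (-0.2)·(-0.2) + (-2.2)·(-2.2) + (-0.2)·(-0.2)) / 4 = 32.8/4 = 8.2
  S[X_2,X_3] = ((-2.2)·(1.2) + (4.8)·(1.2) + (-0.2)·(-0.8) + (-2.2)·(0.2) + (-0.2)·(-1.8)) / 4 = 3.2/4 = 0.8
  S[X_3,X_3] = ((1.2)·(1.2) + (1.2)·(1.2) + (-0.8)·(-0.8) + (0.2)·(0.2) + (-1.8)·(-1.8)) / 4 = 6.8/4 = 1.7

S is symmetric (S[j,i] = S[i,j]). Assembling:

S = [[4.3, -1.6, 0.35],
 [-1.6, 8.2, 0.8],
 [0.35, 0.8, 1.7]]


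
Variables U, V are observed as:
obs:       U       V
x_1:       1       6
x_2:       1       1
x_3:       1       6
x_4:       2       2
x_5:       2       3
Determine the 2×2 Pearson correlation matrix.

Step 1 — column means:
  mean(U) = (1 + 1 + 1 + 2 + 2) / 5 = 7/5 = 1.4
  mean(V) = (6 + 1 + 6 + 2 + 3) / 5 = 18/5 = 3.6

Step 2 — sample variances and covariances s[i,j] = (1/(n-1)) · Σ_k (x_{k,i} - mean_i) · (x_{k,j} - mean_j), with n-1 = 4:
  s[U,U] = ((-0.4)·(-0.4) + (-0.4)·(-0.4) + (-0.4)·(-0.4) + (0.6)·(0.6) + (0.6)·(0.6)) / 4 = 1.2/4 = 0.3
  s[U,V] = ((-0.4)·(2.4) + (-0.4)·(-2.6) + (-0.4)·(2.4) + (0.6)·(-1.6) + (0.6)·(-0.6)) / 4 = -2.2/4 = -0.55
  s[V,V] = ((2.4)·(2.4) + (-2.6)·(-2.6) + (2.4)·(2.4) + (-1.6)·(-1.6) + (-0.6)·(-0.6)) / 4 = 21.2/4 = 5.3
  Sample standard deviations s_i = √(s[i,i]):
  s(U) = √(0.3) = 0.5477
  s(V) = √(5.3) = 2.3022

Step 3 — r_{ij} = s_{ij} / (s_i · s_j):
  r[U,U] = 1 (diagonal).
  r[U,V] = -0.55 / (0.5477 · 2.3022) = -0.55 / 1.261 = -0.4362
  r[V,V] = 1 (diagonal).

R is symmetric with unit diagonal. Assembling:

R = [[1, -0.4362],
 [-0.4362, 1]]


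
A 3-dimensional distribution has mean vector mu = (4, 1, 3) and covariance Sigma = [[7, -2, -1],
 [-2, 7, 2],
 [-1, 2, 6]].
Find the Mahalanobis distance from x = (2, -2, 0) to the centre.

Step 1 — centre the observation: (x - mu) = (-2, -3, -3).

Step 2 — invert Sigma (cofactor / det for 3×3, or solve directly):
  Sigma^{-1} = [[0.1564, 0.0412, 0.0123],
 [0.0412, 0.1687, -0.0494],
 [0.0123, -0.0494, 0.1852]].

Step 3 — form the quadratic (x - mu)^T · Sigma^{-1} · (x - mu):
  Sigma^{-1} · (x - mu) = (-0.4733, -0.4403, -0.4321).
  (x - mu)^T · [Sigma^{-1} · (x - mu)] = (-2)·(-0.4733) + (-3)·(-0.4403) + (-3)·(-0.4321) = 3.5638.

Step 4 — take square root: d = √(3.5638) ≈ 1.8878.

d(x, mu) = √(3.5638) ≈ 1.8878


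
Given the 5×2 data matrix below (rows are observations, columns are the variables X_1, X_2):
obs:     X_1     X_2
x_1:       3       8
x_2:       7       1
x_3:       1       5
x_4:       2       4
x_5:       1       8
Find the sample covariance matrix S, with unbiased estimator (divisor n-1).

Step 1 — column means:
  mean(X_1) = (3 + 7 + 1 + 2 + 1) / 5 = 14/5 = 2.8
  mean(X_2) = (8 + 1 + 5 + 4 + 8) / 5 = 26/5 = 5.2

Step 2 — sample covariance S[i,j] = (1/(n-1)) · Σ_k (x_{k,i} - mean_i) · (x_{k,j} - mean_j), with n-1 = 4.
  S[X_1,X_1] = ((0.2)·(0.2) + (4.2)·(4.2) + (-1.8)·(-1.8) + (-0.8)·(-0.8) + (-1.8)·(-1.8)) / 4 = 24.8/4 = 6.2
  S[X_1,X_2] = ((0.2)·(2.8) + (4.2)·(-4.2) + (-1.8)·(-0.2) + (-0.8)·(-1.2) + (-1.8)·(2.8)) / 4 = -20.8/4 = -5.2
  S[X_2,X_2] = ((2.8)·(2.8) + (-4.2)·(-4.2) + (-0.2)·(-0.2) + (-1.2)·(-1.2) + (2.8)·(2.8)) / 4 = 34.8/4 = 8.7

S is symmetric (S[j,i] = S[i,j]). Assembling:

S = [[6.2, -5.2],
 [-5.2, 8.7]]


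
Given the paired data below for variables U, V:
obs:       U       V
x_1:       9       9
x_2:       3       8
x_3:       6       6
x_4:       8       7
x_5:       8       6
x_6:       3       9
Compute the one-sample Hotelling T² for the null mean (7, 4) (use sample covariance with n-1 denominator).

Step 1 — sample mean vector:
  mean(U) = (9 + 3 + 6 + 8 + 8 + 3) / 6 = 37/6 = 6.1667
  mean(V) = (9 + 8 + 6 + 7 + 6 + 9) / 6 = 45/6 = 7.5
  x̄ = (6.1667, 7.5),  deviation x̄ - mu_0 = (6.1667, 7.5) - (7, 4) = (-0.8333, 3.5).

Step 2 — sample covariance matrix, S[i,j] = (1/(n-1)) · Σ_k (x_{k,i} - mean_i) · (x_{k,j} - mean_j), divisor n-1 = 5:
  S[U,U] = ((2.8333)·(2.8333) + (-3.1667)·(-3.1667) + (-0.1667)·(-0.1667) + (1.8333)·(1.8333) + (1.8333)·(1.8333) + (-3.1667)·(-3.1667)) / 5 = 34.8333/5 = 6.9667
  S[U,V] = ((2.8333)·(1.5) + (-3.1667)·(0.5) + (-0.1667)·(-1.5) + (1.8333)·(-0.5) + (1.8333)·(-1.5) + (-3.1667)·(1.5)) / 5 = -5.5/5 = -1.1
  S[V,V] = ((1.5)·(1.5) + (0.5)·(0.5) + (-1.5)·(-1.5) + (-0.5)·(-0.5) + (-1.5)·(-1.5) + (1.5)·(1.5)) / 5 = 9.5/5 = 1.9
  S = [[6.9667, -1.1],
 [-1.1, 1.9]].

Step 3 — invert S. det(S) = 6.9667·1.9 - (-1.1)² = 12.0267.
  S^{-1} = (1/det) · [[d, -b], [-b, a]] = [[0.158, 0.0915],
 [0.0915, 0.5793]].

Step 4 — quadratic form (x̄ - mu_0)^T · S^{-1} · (x̄ - mu_0):
  S^{-1} · (x̄ - mu_0) = (0.1885, 1.9512),
  (x̄ - mu_0)^T · [...] = (-0.8333)·(0.1885) + (3.5)·(1.9512) = 6.6722.

Step 5 — scale by n: T² = 6 · 6.6722 = 40.0333.

T² ≈ 40.0333


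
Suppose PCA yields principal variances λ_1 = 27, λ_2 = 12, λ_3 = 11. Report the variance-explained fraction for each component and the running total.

Step 1 — total variance = trace(Sigma) = Σ λ_i = 27 + 12 + 11 = 50.

Step 2 — fraction explained by component i = λ_i / Σ λ:
  PC1: 27/50 = 0.54
  PC2: 12/50 = 0.24
  PC3: 11/50 = 0.22

Step 3 — cumulative fraction after k components = (λ_1 + ... + λ_k) / Σ λ:
  k = 1: 27/50 = 0.54
  k = 2: (27 + 12)/50 = 39/50 = 0.78
  k = 3: (27 + 12 + 11)/50 = 50/50 = 1

Summary (fraction, with percent):

explained: PC1 0.54 (54%), PC2 0.24 (24%), PC3 0.22 (22%);  cumulative: 0.54, 0.78, 1


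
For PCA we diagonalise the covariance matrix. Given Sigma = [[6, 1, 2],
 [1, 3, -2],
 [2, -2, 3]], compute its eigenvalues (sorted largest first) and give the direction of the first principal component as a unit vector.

Step 1 — characteristic polynomial p(λ) = det(λI - Sigma) = λ³ - tr·λ² + c_1·λ - det, where tr = trace, c_1 = sum of the principal 2×2 minors, det = det(Sigma):
  tr = 6 + 3 + 3 = 12,
  c_1 = (6·3 - (1)²) + (6·3 - (2)²) + (3·3 - (-2)²) = 17 + 14 + 5 = 36,
  det = 6·(3·3 - (-2)²) - (1)·((1)·3 - (-2)·(2)) + (2)·((1)·(-2) - 3·(2)) = 6·(5) - (1)·(7) + (2)·(-8) = 7.
  So p(λ) = λ³ - 12λ² + 36λ - 7.
Step 2 — look for an integer root (rational root theorem: any rational root is an integer divisor of 7). Testing λ = 7:
  p(7) = 343 - 588 + 252 - 7 = 0  ✓
  Dividing out (λ - 7): p(λ) = (λ - 7)(λ² - 5λ + 1).
Step 3 — remaining eigenvalues from the quadratic λ² - 5λ + 1 = 0:
  Δ = 5² - 4·1 = 25 - 4 = 21,  λ = (5 ± √21)/2 = (5 ± 4.5826)/2 ≈ 4.7913 or 0.2087.
  Sorted: λ_1 = 7,  λ_2 = 4.7913,  λ_3 = 0.2087  (check: sum = 12 = tr ✓).

Step 4 — unit eigenvector for λ_1 = 7: v spans the null space of (Sigma - λ_1 I), whose rows are
  r_1 = (-1, 1, 2),  r_2 = (1, -4, -2),  r_3 = (2, -2, -4).
  v is orthogonal to every row, so take v ∝ r_1 × r_2 = ((1)·(-2) - (2)·(-4), (2)·(1) - (-1)·(-2), (-1)·(-4) - (1)·(1)) = (6, 0, 3).
  Rescale (divide by 3): u = (2, 0, 1).
  ||u|| = √((2)² + (0)² + (1)²) = √(5) ≈ 2.2361,  v_1 = u/||u|| ≈ (0.8944, 0, 0.4472) (||v_1|| = 1).

λ_1 = 7,  λ_2 = 4.7913,  λ_3 = 0.2087;  v_1 ≈ (0.8944, 0, 0.4472)


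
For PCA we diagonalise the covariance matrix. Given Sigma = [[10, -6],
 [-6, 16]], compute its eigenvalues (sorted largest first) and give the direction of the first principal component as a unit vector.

Step 1 — characteristic polynomial of 2×2 Sigma:
  det(Sigma - λI) = λ² - trace · λ + det = 0.
  trace = 10 + 16 = 26, det = 10·16 - (-6)² = 124.
Step 2 — discriminant:
  Δ = trace² - 4·det = 676 - 496 = 180.
Step 3 — eigenvalues:
  λ = (trace ± √Δ)/2 = (26 ± 13.4164)/2,
  λ_1 = 19.7082,  λ_2 = 6.2918.

Step 4 — unit eigenvector for λ_1: solve (Sigma - λ_1 I)v = 0. First row:
  (10 - 19.7082)·v_x + (-6)·v_y = 0, i.e. (-9.7082)·v_x + (-6)·v_y = 0,
  so v ∝ (b, λ_1 - a) = (-6, 9.7082); multiply by -1 so the first entry is positive: u = (6, -9.7082).
  ||u|| = √((6)² + (-9.7082)²) = √(130.2492) ≈ 11.4127,
  v_1 = u/||u|| ≈ (0.5257, -0.8507) (||v_1|| = 1).

λ_1 = 19.7082,  λ_2 = 6.2918;  v_1 ≈ (0.5257, -0.8507)


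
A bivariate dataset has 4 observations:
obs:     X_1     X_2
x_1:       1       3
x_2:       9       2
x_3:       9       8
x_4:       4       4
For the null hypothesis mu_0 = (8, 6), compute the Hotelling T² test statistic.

Step 1 — sample mean vector:
  mean(X_1) = (1 + 9 + 9 + 4) / 4 = 23/4 = 5.75
  mean(X_2) = (3 + 2 + 8 + 4) / 4 = 17/4 = 4.25
  x̄ = (5.75, 4.25),  deviation x̄ - mu_0 = (5.75, 4.25) - (8, 6) = (-2.25, -1.75).

Step 2 — sample covariance matrix, S[i,j] = (1/(n-1)) · Σ_k (x_{k,i} - mean_i) · (x_{k,j} - mean_j), divisor n-1 = 3:
  S[X_1,X_1] = ((-4.75)·(-4.75) + (3.25)·(3.25) + (3.25)·(3.25) + (-1.75)·(-1.75)) / 3 = 46.75/3 = 15.5833
  S[X_1,X_2] = ((-4.75)·(-1.25) + (3.25)·(-2.25) + (3.25)·(3.75) + (-1.75)·(-0.25)) / 3 = 11.25/3 = 3.75
  S[X_2,X_2] = ((-1.25)·(-1.25) + (-2.25)·(-2.25) + (3.75)·(3.75) + (-0.25)·(-0.25)) / 3 = 20.75/3 = 6.9167
  S = [[15.5833, 3.75],
 [3.75, 6.9167]].

Step 3 — invert S. det(S) = 15.5833·6.9167 - (3.75)² = 93.7222.
  S^{-1} = (1/det) · [[d, -b], [-b, a]] = [[0.0738, -0.04],
 [-0.04, 0.1663]].

Step 4 — quadratic form (x̄ - mu_0)^T · S^{-1} · (x̄ - mu_0):
  S^{-1} · (x̄ - mu_0) = (-0.096, -0.2009),
  (x̄ - mu_0)^T · [...] = (-2.25)·(-0.096) + (-1.75)·(-0.2009) = 0.5677.

Step 5 — scale by n: T² = 4 · 0.5677 = 2.2709.

T² ≈ 2.2709


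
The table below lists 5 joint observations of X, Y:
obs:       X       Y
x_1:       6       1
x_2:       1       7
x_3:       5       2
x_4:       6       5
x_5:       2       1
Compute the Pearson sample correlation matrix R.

Step 1 — column means:
  mean(X) = (6 + 1 + 5 + 6 + 2) / 5 = 20/5 = 4
  mean(Y) = (1 + 7 + 2 + 5 + 1) / 5 = 16/5 = 3.2

Step 2 — sample variances and covariances s[i,j] = (1/(n-1)) · Σ_k (x_{k,i} - mean_i) · (x_{k,j} - mean_j), with n-1 = 4:
  s[X,X] = ((2)·(2) + (-3)·(-3) + (1)·(1) + (2)·(2) + (-2)·(-2)) / 4 = 22/4 = 5.5
  s[X,Y] = ((2)·(-2.2) + (-3)·(3.8) + (1)·(-1.2) + (2)·(1.8) + (-2)·(-2.2)) / 4 = -9/4 = -2.25
  s[Y,Y] = ((-2.2)·(-2.2) + (3.8)·(3.8) + (-1.2)·(-1.2) + (1.8)·(1.8) + (-2.2)·(-2.2)) / 4 = 28.8/4 = 7.2
  Sample standard deviations s_i = √(s[i,i]):
  s(X) = √(5.5) = 2.3452
  s(Y) = √(7.2) = 2.6833

Step 3 — r_{ij} = s_{ij} / (s_i · s_j):
  r[X,X] = 1 (diagonal).
  r[X,Y] = -2.25 / (2.3452 · 2.6833) = -2.25 / 6.2929 = -0.3575
  r[Y,Y] = 1 (diagonal).

R is symmetric with unit diagonal. Assembling:

R = [[1, -0.3575],
 [-0.3575, 1]]


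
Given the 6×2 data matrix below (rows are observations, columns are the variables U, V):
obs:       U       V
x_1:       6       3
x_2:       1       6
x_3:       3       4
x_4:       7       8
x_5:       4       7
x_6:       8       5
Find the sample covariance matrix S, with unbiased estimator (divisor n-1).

Step 1 — column means:
  mean(U) = (6 + 1 + 3 + 7 + 4 + 8) / 6 = 29/6 = 4.8333
  mean(V) = (3 + 6 + 4 + 8 + 7 + 5) / 6 = 33/6 = 5.5

Step 2 — sample covariance S[i,j] = (1/(n-1)) · Σ_k (x_{k,i} - mean_i) · (x_{k,j} - mean_j), with n-1 = 5.
  S[U,U] = ((1.1667)·(1.1667) + (-3.8333)·(-3.8333) + (-1.8333)·(-1.8333) + (2.1667)·(2.1667) + (-0.8333)·(-0.8333) + (3.1667)·(3.1667)) / 5 = 34.8333/5 = 6.9667
  S[U,V] = ((1.1667)·(-2.5) + (-3.8333)·(0.5) + (-1.8333)·(-1.5) + (2.1667)·(2.5) + (-0.8333)·(1.5) + (3.1667)·(-0.5)) / 5 = 0.5/5 = 0.1
  S[V,V] = ((-2.5)·(-2.5) + (0.5)·(0.5) + (-1.5)·(-1.5) + (2.5)·(2.5) + (1.5)·(1.5) + (-0.5)·(-0.5)) / 5 = 17.5/5 = 3.5

S is symmetric (S[j,i] = S[i,j]). Assembling:

S = [[6.9667, 0.1],
 [0.1, 3.5]]


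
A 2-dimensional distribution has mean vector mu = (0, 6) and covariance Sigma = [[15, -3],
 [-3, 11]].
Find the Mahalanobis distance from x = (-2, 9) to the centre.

Step 1 — centre the observation: (x - mu) = (-2, 3).

Step 2 — invert Sigma. det(Sigma) = 15·11 - (-3)² = 156.
  Sigma^{-1} = (1/det) · [[d, -b], [-b, a]] = [[0.0705, 0.0192],
 [0.0192, 0.0962]].

Step 3 — form the quadratic (x - mu)^T · Sigma^{-1} · (x - mu):
  Sigma^{-1} · (x - mu) = (-0.0833, 0.25).
  (x - mu)^T · [Sigma^{-1} · (x - mu)] = (-2)·(-0.0833) + (3)·(0.25) = 0.9167.

Step 4 — take square root: d = √(0.9167) ≈ 0.9574.

d(x, mu) = √(0.9167) ≈ 0.9574


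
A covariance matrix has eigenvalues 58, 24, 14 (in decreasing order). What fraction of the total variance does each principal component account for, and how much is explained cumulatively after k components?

Step 1 — total variance = trace(Sigma) = Σ λ_i = 58 + 24 + 14 = 96.

Step 2 — fraction explained by component i = λ_i / Σ λ:
  PC1: 58/96 = 0.6042
  PC2: 24/96 = 0.25
  PC3: 14/96 = 0.1458

Step 3 — cumulative fraction after k components = (λ_1 + ... + λ_k) / Σ λ:
  k = 1: 58/96 = 0.6042
  k = 2: (58 + 24)/96 = 82/96 = 0.8542
  k = 3: (58 + 24 + 14)/96 = 96/96 = 1

Summary (fraction, with percent):

explained: PC1 0.6042 (60.42%), PC2 0.25 (25%), PC3 0.1458 (14.58%);  cumulative: 0.6042, 0.8542, 1


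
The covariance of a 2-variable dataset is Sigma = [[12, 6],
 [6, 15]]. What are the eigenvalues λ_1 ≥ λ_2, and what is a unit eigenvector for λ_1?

Step 1 — characteristic polynomial of 2×2 Sigma:
  det(Sigma - λI) = λ² - trace · λ + det = 0.
  trace = 12 + 15 = 27, det = 12·15 - (6)² = 144.
Step 2 — discriminant:
  Δ = trace² - 4·det = 729 - 576 = 153.
Step 3 — eigenvalues:
  λ = (trace ± √Δ)/2 = (27 ± 12.3693)/2,
  λ_1 = 19.6847,  λ_2 = 7.3153.

Step 4 — unit eigenvector for λ_1: solve (Sigma - λ_1 I)v = 0. First row:
  (12 - 19.6847)·v_x + (6)·v_y = 0, i.e. (-7.6847)·v_x + (6)·v_y = 0,
  so v ∝ (b, λ_1 - a) = (6, 7.6847) = u.
  ||u|| = √((6)² + (7.6847)²) = √(95.054) ≈ 9.7496,
  v_1 = u/||u|| ≈ (0.6154, 0.7882) (||v_1|| = 1).

λ_1 = 19.6847,  λ_2 = 7.3153;  v_1 ≈ (0.6154, 0.7882)


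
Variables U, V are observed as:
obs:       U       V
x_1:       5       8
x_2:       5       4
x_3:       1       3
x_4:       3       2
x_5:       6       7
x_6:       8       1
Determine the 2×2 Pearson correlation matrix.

Step 1 — column means:
  mean(U) = (5 + 5 + 1 + 3 + 6 + 8) / 6 = 28/6 = 4.6667
  mean(V) = (8 + 4 + 3 + 2 + 7 + 1) / 6 = 25/6 = 4.1667

Step 2 — sample variances and covariances s[i,j] = (1/(n-1)) · Σ_k (x_{k,i} - mean_i) · (x_{k,j} - mean_j), with n-1 = 5:
  s[U,U] = ((0.3333)·(0.3333) + (0.3333)·(0.3333) + (-3.6667)·(-3.6667) + (-1.6667)·(-1.6667) + (1.3333)·(1.3333) + (3.3333)·(3.3333)) / 5 = 29.3333/5 = 5.8667
  s[U,V] = ((0.3333)·(3.8333) + (0.3333)·(-0.1667) + (-3.6667)·(-1.1667) + (-1.6667)·(-2.1667) + (1.3333)·(2.8333) + (3.3333)·(-3.1667)) / 5 = 2.3333/5 = 0.4667
  s[V,V] = ((3.8333)·(3.8333) + (-0.1667)·(-0.1667) + (-1.1667)·(-1.1667) + (-2.1667)·(-2.1667) + (2.8333)·(2.8333) + (-3.1667)·(-3.1667)) / 5 = 38.8333/5 = 7.7667
  Sample standard deviations s_i = √(s[i,i]):
  s(U) = √(5.8667) = 2.4221
  s(V) = √(7.7667) = 2.7869

Step 3 — r_{ij} = s_{ij} / (s_i · s_j):
  r[U,U] = 1 (diagonal).
  r[U,V] = 0.4667 / (2.4221 · 2.7869) = 0.4667 / 6.7501 = 0.0691
  r[V,V] = 1 (diagonal).

R is symmetric with unit diagonal. Assembling:

R = [[1, 0.0691],
 [0.0691, 1]]


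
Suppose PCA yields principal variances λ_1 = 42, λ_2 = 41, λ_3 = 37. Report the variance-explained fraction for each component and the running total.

Step 1 — total variance = trace(Sigma) = Σ λ_i = 42 + 41 + 37 = 120.

Step 2 — fraction explained by component i = λ_i / Σ λ:
  PC1: 42/120 = 0.35
  PC2: 41/120 = 0.3417
  PC3: 37/120 = 0.3083

Step 3 — cumulative fraction after k components = (λ_1 + ... + λ_k) / Σ λ:
  k = 1: 42/120 = 0.35
  k = 2: (42 + 41)/120 = 83/120 = 0.6917
  k = 3: (42 + 41 + 37)/120 = 120/120 = 1

Summary (fraction, with percent):

explained: PC1 0.35 (35%), PC2 0.3417 (34.17%), PC3 0.3083 (30.83%);  cumulative: 0.35, 0.6917, 1


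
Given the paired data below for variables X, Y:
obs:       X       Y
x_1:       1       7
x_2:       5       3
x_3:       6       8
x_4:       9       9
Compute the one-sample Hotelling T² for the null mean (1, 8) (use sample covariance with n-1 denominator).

Step 1 — sample mean vector:
  mean(X) = (1 + 5 + 6 + 9) / 4 = 21/4 = 5.25
  mean(Y) = (7 + 3 + 8 + 9) / 4 = 27/4 = 6.75
  x̄ = (5.25, 6.75),  deviation x̄ - mu_0 = (5.25, 6.75) - (1, 8) = (4.25, -1.25).

Step 2 — sample covariance matrix, S[i,j] = (1/(n-1)) · Σ_k (x_{k,i} - mean_i) · (x_{k,j} - mean_j), divisor n-1 = 3:
  S[X,X] = ((-4.25)·(-4.25) + (-0.25)·(-0.25) + (0.75)·(0.75) + (3.75)·(3.75)) / 3 = 32.75/3 = 10.9167
  S[X,Y] = ((-4.25)·(0.25) + (-0.25)·(-3.75) + (0.75)·(1.25) + (3.75)·(2.25)) / 3 = 9.25/3 = 3.0833
  S[Y,Y] = ((0.25)·(0.25) + (-3.75)·(-3.75) + (1.25)·(1.25) + (2.25)·(2.25)) / 3 = 20.75/3 = 6.9167
  S = [[10.9167, 3.0833],
 [3.0833, 6.9167]].

Step 3 — invert S. det(S) = 10.9167·6.9167 - (3.0833)² = 66.
  S^{-1} = (1/det) · [[d, -b], [-b, a]] = [[0.1048, -0.0467],
 [-0.0467, 0.1654]].

Step 4 — quadratic form (x̄ - mu_0)^T · S^{-1} · (x̄ - mu_0):
  S^{-1} · (x̄ - mu_0) = (0.5038, -0.4053),
  (x̄ - mu_0)^T · [...] = (4.25)·(0.5038) + (-1.25)·(-0.4053) = 2.6477.

Step 5 — scale by n: T² = 4 · 2.6477 = 10.5909.

T² ≈ 10.5909


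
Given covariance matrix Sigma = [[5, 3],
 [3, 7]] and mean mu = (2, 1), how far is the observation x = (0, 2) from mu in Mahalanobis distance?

Step 1 — centre the observation: (x - mu) = (-2, 1).

Step 2 — invert Sigma. det(Sigma) = 5·7 - (3)² = 26.
  Sigma^{-1} = (1/det) · [[d, -b], [-b, a]] = [[0.2692, -0.1154],
 [-0.1154, 0.1923]].

Step 3 — form the quadratic (x - mu)^T · Sigma^{-1} · (x - mu):
  Sigma^{-1} · (x - mu) = (-0.6538, 0.4231).
  (x - mu)^T · [Sigma^{-1} · (x - mu)] = (-2)·(-0.6538) + (1)·(0.4231) = 1.7308.

Step 4 — take square root: d = √(1.7308) ≈ 1.3156.

d(x, mu) = √(1.7308) ≈ 1.3156


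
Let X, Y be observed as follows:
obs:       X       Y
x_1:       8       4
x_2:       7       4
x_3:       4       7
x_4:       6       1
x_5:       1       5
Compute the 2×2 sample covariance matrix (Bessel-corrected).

Step 1 — column means:
  mean(X) = (8 + 7 + 4 + 6 + 1) / 5 = 26/5 = 5.2
  mean(Y) = (4 + 4 + 7 + 1 + 5) / 5 = 21/5 = 4.2

Step 2 — sample covariance S[i,j] = (1/(n-1)) · Σ_k (x_{k,i} - mean_i) · (x_{k,j} - mean_j), with n-1 = 4.
  S[X,X] = ((2.8)·(2.8) + (1.8)·(1.8) + (-1.2)·(-1.2) + (0.8)·(0.8) + (-4.2)·(-4.2)) / 4 = 30.8/4 = 7.7
  S[X,Y] = ((2.8)·(-0.2) + (1.8)·(-0.2) + (-1.2)·(2.8) + (0.8)·(-3.2) + (-4.2)·(0.8)) / 4 = -10.2/4 = -2.55
  S[Y,Y] = ((-0.2)·(-0.2) + (-0.2)·(-0.2) + (2.8)·(2.8) + (-3.2)·(-3.2) + (0.8)·(0.8)) / 4 = 18.8/4 = 4.7

S is symmetric (S[j,i] = S[i,j]). Assembling:

S = [[7.7, -2.55],
 [-2.55, 4.7]]


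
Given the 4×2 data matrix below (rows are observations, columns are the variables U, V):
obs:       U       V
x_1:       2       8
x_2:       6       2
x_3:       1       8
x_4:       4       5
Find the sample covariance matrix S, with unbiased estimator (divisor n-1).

Step 1 — column means:
  mean(U) = (2 + 6 + 1 + 4) / 4 = 13/4 = 3.25
  mean(V) = (8 + 2 + 8 + 5) / 4 = 23/4 = 5.75

Step 2 — sample covariance S[i,j] = (1/(n-1)) · Σ_k (x_{k,i} - mean_i) · (x_{k,j} - mean_j), with n-1 = 3.
  S[U,U] = ((-1.25)·(-1.25) + (2.75)·(2.75) + (-2.25)·(-2.25) + (0.75)·(0.75)) / 3 = 14.75/3 = 4.9167
  S[U,V] = ((-1.25)·(2.25) + (2.75)·(-3.75) + (-2.25)·(2.25) + (0.75)·(-0.75)) / 3 = -18.75/3 = -6.25
  S[V,V] = ((2.25)·(2.25) + (-3.75)·(-3.75) + (2.25)·(2.25) + (-0.75)·(-0.75)) / 3 = 24.75/3 = 8.25

S is symmetric (S[j,i] = S[i,j]). Assembling:

S = [[4.9167, -6.25],
 [-6.25, 8.25]]


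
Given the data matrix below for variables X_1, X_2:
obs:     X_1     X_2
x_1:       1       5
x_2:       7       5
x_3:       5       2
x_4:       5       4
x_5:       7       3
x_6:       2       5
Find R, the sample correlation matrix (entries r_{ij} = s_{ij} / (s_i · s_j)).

Step 1 — column means:
  mean(X_1) = (1 + 7 + 5 + 5 + 7 + 2) / 6 = 27/6 = 4.5
  mean(X_2) = (5 + 5 + 2 + 4 + 3 + 5) / 6 = 24/6 = 4

Step 2 — sample variances and covariances s[i,j] = (1/(n-1)) · Σ_k (x_{k,i} - mean_i) · (x_{k,j} - mean_j), with n-1 = 5:
  s[X_1,X_1] = ((-3.5)·(-3.5) + (2.5)·(2.5) + (0.5)·(0.5) + (0.5)·(0.5) + (2.5)·(2.5) + (-2.5)·(-2.5)) / 5 = 31.5/5 = 6.3
  s[X_1,X_2] = ((-3.5)·(1) + (2.5)·(1) + (0.5)·(-2) + (0.5)·(0) + (2.5)·(-1) + (-2.5)·(1)) / 5 = -7/5 = -1.4
  s[X_2,X_2] = ((1)·(1) + (1)·(1) + (-2)·(-2) + (0)·(0) + (-1)·(-1) + (1)·(1)) / 5 = 8/5 = 1.6
  Sample standard deviations s_i = √(s[i,i]):
  s(X_1) = √(6.3) = 2.51
  s(X_2) = √(1.6) = 1.2649

Step 3 — r_{ij} = s_{ij} / (s_i · s_j):
  r[X_1,X_1] = 1 (diagonal).
  r[X_1,X_2] = -1.4 / (2.51 · 1.2649) = -1.4 / 3.1749 = -0.441
  r[X_2,X_2] = 1 (diagonal).

R is symmetric with unit diagonal. Assembling:

R = [[1, -0.441],
 [-0.441, 1]]
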